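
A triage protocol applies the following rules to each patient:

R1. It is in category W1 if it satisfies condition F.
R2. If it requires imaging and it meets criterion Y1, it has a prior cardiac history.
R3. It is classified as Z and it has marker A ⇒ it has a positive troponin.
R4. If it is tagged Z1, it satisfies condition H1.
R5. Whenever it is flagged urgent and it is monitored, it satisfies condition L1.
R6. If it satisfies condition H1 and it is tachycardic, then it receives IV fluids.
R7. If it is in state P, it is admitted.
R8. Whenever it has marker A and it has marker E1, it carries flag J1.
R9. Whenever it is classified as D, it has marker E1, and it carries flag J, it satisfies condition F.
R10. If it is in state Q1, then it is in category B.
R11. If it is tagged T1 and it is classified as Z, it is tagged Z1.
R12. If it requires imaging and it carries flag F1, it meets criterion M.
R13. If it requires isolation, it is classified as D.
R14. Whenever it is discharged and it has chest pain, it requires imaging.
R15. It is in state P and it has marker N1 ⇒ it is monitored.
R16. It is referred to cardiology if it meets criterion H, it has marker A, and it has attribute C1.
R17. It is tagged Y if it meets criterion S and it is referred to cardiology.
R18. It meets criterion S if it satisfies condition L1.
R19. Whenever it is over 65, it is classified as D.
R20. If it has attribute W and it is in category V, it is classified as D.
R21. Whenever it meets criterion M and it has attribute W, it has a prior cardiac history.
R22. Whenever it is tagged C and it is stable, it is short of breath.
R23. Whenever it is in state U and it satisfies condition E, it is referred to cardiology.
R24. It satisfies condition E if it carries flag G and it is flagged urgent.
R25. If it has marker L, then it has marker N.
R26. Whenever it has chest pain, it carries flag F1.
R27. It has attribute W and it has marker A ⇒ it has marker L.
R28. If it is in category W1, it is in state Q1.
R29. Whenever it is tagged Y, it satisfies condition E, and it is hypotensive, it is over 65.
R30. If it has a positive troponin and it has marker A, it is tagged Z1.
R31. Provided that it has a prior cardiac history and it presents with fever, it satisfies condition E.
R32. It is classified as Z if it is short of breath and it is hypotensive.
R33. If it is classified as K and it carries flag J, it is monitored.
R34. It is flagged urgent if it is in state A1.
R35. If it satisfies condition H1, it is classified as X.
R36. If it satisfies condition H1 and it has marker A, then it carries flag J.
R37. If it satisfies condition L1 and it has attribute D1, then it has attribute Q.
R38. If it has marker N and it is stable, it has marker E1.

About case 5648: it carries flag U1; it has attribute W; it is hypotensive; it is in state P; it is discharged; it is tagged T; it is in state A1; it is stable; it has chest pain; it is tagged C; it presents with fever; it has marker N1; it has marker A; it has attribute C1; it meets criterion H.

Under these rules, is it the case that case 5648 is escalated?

No

Forward chaining from the given facts derives: is admitted, requires imaging, is monitored, is referred to cardiology, is short of breath, carries flag F1, has marker L, is classified as Z, is flagged urgent, has a positive troponin, satisfies condition L1, meets criterion M, meets criterion S, has a prior cardiac history, has marker N, is tagged Z1, satisfies condition E, has marker E1, satisfies condition H1, carries flag J1, is tagged Y, is over 65, is classified as X, carries flag J, is classified as D, satisfies condition F, is in category W1, is in state Q1, is in category B.
No rule has "it is escalated" as its conclusion, and it is not among the given facts.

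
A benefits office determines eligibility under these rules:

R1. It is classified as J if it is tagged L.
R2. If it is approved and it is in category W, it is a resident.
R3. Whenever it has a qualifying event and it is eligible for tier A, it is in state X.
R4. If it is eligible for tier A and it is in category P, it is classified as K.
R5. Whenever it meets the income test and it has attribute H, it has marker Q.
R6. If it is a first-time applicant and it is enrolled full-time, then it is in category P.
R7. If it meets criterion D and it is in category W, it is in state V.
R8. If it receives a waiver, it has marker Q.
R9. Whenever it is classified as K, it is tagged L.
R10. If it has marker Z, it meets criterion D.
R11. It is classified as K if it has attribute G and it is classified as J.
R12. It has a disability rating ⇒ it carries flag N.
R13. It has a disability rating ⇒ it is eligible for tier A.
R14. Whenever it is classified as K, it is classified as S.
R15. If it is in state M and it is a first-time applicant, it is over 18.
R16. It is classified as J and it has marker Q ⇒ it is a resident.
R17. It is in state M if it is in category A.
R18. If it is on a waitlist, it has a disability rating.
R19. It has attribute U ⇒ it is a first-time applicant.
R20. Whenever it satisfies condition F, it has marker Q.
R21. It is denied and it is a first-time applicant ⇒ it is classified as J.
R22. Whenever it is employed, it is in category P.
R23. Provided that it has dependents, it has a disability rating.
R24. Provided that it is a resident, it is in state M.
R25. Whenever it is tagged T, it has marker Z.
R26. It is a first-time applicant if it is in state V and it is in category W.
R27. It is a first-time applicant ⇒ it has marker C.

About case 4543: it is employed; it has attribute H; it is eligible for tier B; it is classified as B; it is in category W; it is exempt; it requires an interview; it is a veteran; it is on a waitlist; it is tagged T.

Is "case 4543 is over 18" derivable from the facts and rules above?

Forward chaining from the given facts derives: has a disability rating, is in category P, has marker Z, meets criterion D, carries flag N, is eligible for tier A, is classified as K, is in state V, is tagged L, is classified as S, is a first-time applicant, has marker C, is classified as J.
The only rule concluding "it is over 18" is R15, which needs "it is in state M"; that is never established.

No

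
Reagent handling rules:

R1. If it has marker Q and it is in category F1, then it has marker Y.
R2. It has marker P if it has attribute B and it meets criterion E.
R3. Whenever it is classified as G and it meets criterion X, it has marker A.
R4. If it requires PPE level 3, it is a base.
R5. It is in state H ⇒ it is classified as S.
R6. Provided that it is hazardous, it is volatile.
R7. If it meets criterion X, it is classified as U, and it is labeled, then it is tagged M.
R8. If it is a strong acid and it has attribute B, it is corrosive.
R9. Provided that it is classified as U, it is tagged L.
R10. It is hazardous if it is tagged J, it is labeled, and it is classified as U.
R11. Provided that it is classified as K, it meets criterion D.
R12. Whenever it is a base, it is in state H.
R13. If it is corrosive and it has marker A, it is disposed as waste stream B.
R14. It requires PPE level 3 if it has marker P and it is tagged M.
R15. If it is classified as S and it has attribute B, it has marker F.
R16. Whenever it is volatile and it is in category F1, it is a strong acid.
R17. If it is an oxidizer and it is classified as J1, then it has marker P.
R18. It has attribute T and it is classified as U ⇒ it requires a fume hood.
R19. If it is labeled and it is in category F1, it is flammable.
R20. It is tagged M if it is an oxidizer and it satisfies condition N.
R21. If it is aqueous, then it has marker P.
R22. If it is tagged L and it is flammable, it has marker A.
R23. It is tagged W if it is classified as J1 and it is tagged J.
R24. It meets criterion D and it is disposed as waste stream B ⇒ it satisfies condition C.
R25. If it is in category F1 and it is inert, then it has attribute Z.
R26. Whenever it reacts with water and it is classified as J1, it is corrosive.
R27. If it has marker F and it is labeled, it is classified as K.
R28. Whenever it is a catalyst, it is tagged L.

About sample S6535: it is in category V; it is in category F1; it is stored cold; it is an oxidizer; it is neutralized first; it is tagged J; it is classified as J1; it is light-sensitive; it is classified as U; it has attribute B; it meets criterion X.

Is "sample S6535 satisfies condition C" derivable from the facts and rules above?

No

Forward chaining from the given facts derives: is tagged L, has marker P, is tagged W.
The only rule concluding "it satisfies condition C" is R24, which needs "it meets criterion D"; that is never established.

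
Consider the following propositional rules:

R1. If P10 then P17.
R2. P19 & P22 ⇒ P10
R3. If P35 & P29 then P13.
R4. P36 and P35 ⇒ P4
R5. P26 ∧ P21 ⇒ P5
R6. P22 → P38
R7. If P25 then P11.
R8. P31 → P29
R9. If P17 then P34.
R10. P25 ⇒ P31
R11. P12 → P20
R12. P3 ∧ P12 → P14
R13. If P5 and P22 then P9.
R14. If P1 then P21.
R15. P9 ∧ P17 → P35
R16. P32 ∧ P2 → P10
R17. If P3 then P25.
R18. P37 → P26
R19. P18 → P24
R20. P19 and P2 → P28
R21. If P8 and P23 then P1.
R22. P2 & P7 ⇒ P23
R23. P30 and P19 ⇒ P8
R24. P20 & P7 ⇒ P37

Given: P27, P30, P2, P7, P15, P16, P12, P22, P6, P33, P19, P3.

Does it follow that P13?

Yes

P10  (by R2: P19, P22)
P20  (by R11: P12)
P25  (by R17: P3)
P23  (by R22: P2, P7)
P8  (by R23: P30, P19)
P37  (by R24: P20, P7)
P17  (by R1: P10)
P31  (by R10: P25)
P26  (by R18: P37)
P1  (by R21: P8, P23)
P29  (by R8: P31)
P21  (by R14: P1)
P5  (by R5: P26, P21)
P9  (by R13: P5, P22)
P35  (by R15: P9, P17)
P13  (by R3: P35, P29)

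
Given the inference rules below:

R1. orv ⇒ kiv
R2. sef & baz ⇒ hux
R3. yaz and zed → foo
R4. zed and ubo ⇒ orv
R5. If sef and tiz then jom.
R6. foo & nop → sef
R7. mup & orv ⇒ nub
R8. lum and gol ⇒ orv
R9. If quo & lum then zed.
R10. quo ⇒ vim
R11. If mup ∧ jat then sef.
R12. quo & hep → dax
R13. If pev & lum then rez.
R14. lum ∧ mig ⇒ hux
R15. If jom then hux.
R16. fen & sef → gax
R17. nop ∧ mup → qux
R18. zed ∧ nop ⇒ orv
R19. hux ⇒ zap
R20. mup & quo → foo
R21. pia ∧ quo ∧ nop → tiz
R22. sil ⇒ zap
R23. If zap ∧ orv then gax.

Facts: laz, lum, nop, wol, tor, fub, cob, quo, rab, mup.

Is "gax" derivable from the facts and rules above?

Forward chaining from the given facts derives: zed, vim, qux, orv, foo, kiv, sef, nub.
Rules concluding gax: R16 needs fen; R23 needs zap — none of these are established.

No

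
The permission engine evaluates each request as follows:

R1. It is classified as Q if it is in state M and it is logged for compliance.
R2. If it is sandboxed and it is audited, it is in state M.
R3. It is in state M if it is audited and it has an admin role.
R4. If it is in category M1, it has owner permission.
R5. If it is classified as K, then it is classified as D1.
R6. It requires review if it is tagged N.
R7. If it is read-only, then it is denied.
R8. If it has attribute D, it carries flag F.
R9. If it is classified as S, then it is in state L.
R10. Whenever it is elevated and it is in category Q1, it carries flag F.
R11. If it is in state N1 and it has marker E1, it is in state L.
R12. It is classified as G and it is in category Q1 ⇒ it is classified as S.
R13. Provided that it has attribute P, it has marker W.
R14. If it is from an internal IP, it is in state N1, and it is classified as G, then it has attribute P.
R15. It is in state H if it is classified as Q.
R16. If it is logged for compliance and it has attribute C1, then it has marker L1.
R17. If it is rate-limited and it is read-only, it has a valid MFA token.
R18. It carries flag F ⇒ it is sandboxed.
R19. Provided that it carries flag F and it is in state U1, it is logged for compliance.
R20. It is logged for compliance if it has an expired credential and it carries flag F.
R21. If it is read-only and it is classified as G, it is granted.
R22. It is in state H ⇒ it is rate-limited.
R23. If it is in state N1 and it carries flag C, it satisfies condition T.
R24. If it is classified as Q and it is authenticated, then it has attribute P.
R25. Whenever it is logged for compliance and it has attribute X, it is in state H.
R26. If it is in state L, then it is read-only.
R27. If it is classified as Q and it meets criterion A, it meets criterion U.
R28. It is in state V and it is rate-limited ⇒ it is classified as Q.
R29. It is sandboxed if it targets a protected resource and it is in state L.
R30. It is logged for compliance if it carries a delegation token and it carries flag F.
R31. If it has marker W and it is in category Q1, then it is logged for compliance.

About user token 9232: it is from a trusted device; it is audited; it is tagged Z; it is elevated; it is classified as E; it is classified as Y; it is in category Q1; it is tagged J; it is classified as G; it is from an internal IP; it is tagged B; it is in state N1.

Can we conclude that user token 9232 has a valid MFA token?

By R10 (it is elevated, it is in category Q1): it carries flag F.
By R12 (it is classified as G, it is in category Q1): it is classified as S.
By R14 (it is from an internal IP, it is in state N1, it is classified as G): it has attribute P.
By R18 (it carries flag F): it is sandboxed.
By R2 (it is sandboxed, it is audited): it is in state M.
By R9 (it is classified as S): it is in state L.
By R13 (it has attribute P): it has marker W.
By R26 (it is in state L): it is read-only.
By R31 (it has marker W, it is in category Q1): it is logged for compliance.
By R1 (it is in state M, it is logged for compliance): it is classified as Q.
By R15 (it is classified as Q): it is in state H.
By R22 (it is in state H): it is rate-limited.
By R17 (it is rate-limited, it is read-only): it has a valid MFA token.

Yes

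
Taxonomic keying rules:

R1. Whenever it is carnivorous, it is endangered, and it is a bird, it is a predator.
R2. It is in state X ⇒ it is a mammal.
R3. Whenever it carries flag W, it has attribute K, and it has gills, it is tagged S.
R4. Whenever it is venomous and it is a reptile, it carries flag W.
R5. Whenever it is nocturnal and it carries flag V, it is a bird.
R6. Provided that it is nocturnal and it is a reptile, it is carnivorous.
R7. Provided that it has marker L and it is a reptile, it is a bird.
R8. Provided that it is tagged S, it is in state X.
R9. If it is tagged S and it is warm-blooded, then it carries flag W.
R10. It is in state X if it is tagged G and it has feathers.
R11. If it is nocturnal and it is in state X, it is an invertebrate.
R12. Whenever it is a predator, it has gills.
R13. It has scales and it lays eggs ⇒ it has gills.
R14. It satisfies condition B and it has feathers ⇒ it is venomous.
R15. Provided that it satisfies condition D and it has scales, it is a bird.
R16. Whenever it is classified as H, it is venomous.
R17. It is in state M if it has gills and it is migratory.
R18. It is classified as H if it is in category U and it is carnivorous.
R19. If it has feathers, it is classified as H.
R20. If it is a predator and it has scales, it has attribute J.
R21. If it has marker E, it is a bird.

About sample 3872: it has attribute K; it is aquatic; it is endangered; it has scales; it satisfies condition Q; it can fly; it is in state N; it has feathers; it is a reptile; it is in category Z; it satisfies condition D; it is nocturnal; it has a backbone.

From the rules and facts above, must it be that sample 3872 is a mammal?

Yes

By R6 (it is nocturnal, it is a reptile): it is carnivorous.
By R15 (it satisfies condition D, it has scales): it is a bird.
By R19 (it has feathers): it is classified as H.
By R1 (it is carnivorous, it is endangered, it is a bird): it is a predator.
By R12 (it is a predator): it has gills.
By R16 (it is classified as H): it is venomous.
By R4 (it is venomous, it is a reptile): it carries flag W.
By R3 (it carries flag W, it has attribute K, it has gills): it is tagged S.
By R8 (it is tagged S): it is in state X.
By R2 (it is in state X): it is a mammal.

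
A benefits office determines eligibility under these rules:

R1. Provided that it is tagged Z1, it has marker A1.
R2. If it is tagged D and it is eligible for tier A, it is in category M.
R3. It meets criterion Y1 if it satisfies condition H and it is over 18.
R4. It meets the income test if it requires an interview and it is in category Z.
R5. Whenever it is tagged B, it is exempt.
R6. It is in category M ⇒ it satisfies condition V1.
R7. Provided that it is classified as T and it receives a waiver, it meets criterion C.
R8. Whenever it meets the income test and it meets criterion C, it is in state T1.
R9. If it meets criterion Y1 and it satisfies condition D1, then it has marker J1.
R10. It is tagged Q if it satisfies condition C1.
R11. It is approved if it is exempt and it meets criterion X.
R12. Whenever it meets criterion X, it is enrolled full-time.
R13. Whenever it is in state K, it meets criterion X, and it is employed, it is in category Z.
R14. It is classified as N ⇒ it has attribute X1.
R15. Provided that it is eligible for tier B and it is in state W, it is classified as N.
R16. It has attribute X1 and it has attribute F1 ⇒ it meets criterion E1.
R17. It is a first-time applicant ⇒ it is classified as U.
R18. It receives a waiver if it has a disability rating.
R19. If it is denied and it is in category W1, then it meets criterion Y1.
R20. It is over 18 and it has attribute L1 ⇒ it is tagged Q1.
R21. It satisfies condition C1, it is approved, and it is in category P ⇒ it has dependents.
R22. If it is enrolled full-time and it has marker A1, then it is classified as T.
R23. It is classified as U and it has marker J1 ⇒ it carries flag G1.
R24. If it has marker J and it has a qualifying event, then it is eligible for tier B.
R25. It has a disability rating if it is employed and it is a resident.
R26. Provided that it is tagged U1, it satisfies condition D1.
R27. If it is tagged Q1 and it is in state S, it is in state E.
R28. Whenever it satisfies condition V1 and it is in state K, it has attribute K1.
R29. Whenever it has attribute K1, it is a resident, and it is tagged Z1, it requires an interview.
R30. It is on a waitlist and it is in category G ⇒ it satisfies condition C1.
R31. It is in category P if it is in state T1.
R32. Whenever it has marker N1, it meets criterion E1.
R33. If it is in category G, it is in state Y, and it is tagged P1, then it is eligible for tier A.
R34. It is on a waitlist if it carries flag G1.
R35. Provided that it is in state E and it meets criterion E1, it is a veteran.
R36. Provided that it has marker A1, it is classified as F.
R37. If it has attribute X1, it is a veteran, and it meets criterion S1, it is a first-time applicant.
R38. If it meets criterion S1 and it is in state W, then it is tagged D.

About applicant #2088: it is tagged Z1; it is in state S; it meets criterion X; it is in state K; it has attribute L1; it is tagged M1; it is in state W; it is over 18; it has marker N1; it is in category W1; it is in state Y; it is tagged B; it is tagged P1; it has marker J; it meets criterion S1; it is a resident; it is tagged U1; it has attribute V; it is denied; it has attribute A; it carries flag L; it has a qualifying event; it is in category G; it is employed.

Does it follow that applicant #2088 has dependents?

By R1 (it is tagged Z1): it has marker A1.
By R5 (it is tagged B): it is exempt.
By R11 (it is exempt, it meets criterion X): it is approved.
By R12 (it meets criterion X): it is enrolled full-time.
By R13 (it is in state K, it meets criterion X, it is employed): it is in category Z.
By R19 (it is denied, it is in category W1): it meets criterion Y1.
By R20 (it is over 18, it has attribute L1): it is tagged Q1.
By R22 (it is enrolled full-time, it has marker A1): it is classified as T.
By R24 (it has marker J, it has a qualifying event): it is eligible for tier B.
By R25 (it is employed, it is a resident): it has a disability rating.
By R26 (it is tagged U1): it satisfies condition D1.
By R27 (it is tagged Q1, it is in state S): it is in state E.
By R32 (it has marker N1): it meets criterion E1.
By R33 (it is in category G, it is in state Y, it is tagged P1): it is eligible for tier A.
By R35 (it is in state E, it meets criterion E1): it is a veteran.
By R38 (it meets criterion S1, it is in state W): it is tagged D.
By R2 (it is tagged D, it is eligible for tier A): it is in category M.
By R6 (it is in category M): it satisfies condition V1.
By R9 (it meets criterion Y1, it satisfies condition D1): it has marker J1.
By R15 (it is eligible for tier B, it is in state W): it is classified as N.
By R18 (it has a disability rating): it receives a waiver.
By R28 (it satisfies condition V1, it is in state K): it has attribute K1.
By R29 (it has attribute K1, it is a resident, it is tagged Z1): it requires an interview.
By R4 (it requires an interview, it is in category Z): it meets the income test.
By R7 (it is classified as T, it receives a waiver): it meets criterion C.
By R8 (it meets the income test, it meets criterion C): it is in state T1.
By R14 (it is classified as N): it has attribute X1.
By R31 (it is in state T1): it is in category P.
By R37 (it has attribute X1, it is a veteran, it meets criterion S1): it is a first-time applicant.
By R17 (it is a first-time applicant): it is classified as U.
By R23 (it is classified as U, it has marker J1): it carries flag G1.
By R34 (it carries flag G1): it is on a waitlist.
By R30 (it is on a waitlist, it is in category G): it satisfies condition C1.
By R21 (it satisfies condition C1, it is approved, it is in category P): it has dependents.

Yes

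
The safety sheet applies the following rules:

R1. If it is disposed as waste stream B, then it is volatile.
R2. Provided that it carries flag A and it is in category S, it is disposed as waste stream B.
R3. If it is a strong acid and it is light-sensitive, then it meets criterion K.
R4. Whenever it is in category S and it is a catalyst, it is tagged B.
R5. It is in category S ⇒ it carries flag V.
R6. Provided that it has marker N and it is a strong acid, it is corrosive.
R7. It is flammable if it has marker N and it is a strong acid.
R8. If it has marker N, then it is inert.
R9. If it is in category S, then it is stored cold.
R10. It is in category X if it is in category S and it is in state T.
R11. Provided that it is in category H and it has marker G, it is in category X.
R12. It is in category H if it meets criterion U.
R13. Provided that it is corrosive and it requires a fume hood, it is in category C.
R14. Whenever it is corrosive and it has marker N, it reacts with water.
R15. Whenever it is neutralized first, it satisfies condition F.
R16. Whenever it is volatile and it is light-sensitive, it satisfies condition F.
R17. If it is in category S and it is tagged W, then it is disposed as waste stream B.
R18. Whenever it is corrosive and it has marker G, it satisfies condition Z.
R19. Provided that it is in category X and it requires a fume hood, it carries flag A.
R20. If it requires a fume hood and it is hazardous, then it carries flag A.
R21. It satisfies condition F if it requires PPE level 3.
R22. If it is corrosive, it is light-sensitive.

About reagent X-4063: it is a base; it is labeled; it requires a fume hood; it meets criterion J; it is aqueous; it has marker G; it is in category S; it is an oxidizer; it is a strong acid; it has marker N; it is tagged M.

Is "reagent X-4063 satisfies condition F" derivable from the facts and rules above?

Forward chaining from the given facts derives: carries flag V, is corrosive, is flammable, is inert, is stored cold, is in category C, reacts with water, satisfies condition Z, is light-sensitive, meets criterion K.
Rules concluding "it satisfies condition F": R15 needs "it is neutralized first"; R16 needs "it is volatile"; R21 needs "it requires PPE level 3" — none of these are established.

No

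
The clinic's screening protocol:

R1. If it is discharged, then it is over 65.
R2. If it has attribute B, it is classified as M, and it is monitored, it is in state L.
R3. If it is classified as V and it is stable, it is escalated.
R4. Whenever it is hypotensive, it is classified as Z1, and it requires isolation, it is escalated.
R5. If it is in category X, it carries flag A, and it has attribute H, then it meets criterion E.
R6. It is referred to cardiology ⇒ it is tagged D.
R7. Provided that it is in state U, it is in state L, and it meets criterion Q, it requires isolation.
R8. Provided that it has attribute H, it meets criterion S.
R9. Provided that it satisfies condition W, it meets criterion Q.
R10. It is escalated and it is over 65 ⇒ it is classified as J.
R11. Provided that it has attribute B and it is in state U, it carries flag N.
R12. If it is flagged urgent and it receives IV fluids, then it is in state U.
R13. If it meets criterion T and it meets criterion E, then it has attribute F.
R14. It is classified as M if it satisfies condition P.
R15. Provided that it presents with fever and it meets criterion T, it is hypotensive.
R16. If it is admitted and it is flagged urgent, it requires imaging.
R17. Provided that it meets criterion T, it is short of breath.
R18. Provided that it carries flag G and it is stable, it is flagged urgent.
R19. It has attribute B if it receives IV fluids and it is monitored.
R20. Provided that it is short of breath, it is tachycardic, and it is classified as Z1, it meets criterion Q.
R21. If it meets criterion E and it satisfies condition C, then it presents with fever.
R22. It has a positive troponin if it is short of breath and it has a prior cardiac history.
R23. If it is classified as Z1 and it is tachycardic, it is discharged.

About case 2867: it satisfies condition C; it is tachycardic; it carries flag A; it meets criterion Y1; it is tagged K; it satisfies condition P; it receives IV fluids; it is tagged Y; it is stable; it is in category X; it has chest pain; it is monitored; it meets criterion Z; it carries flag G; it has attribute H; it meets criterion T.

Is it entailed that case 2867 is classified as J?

No

Forward chaining from the given facts derives: meets criterion E, meets criterion S, has attribute F, is classified as M, is short of breath, is flagged urgent, has attribute B, presents with fever, is in state L, is in state U, is hypotensive, carries flag N.
The only rule concluding "it is classified as J" is R10, which needs "it is escalated"; that is never established.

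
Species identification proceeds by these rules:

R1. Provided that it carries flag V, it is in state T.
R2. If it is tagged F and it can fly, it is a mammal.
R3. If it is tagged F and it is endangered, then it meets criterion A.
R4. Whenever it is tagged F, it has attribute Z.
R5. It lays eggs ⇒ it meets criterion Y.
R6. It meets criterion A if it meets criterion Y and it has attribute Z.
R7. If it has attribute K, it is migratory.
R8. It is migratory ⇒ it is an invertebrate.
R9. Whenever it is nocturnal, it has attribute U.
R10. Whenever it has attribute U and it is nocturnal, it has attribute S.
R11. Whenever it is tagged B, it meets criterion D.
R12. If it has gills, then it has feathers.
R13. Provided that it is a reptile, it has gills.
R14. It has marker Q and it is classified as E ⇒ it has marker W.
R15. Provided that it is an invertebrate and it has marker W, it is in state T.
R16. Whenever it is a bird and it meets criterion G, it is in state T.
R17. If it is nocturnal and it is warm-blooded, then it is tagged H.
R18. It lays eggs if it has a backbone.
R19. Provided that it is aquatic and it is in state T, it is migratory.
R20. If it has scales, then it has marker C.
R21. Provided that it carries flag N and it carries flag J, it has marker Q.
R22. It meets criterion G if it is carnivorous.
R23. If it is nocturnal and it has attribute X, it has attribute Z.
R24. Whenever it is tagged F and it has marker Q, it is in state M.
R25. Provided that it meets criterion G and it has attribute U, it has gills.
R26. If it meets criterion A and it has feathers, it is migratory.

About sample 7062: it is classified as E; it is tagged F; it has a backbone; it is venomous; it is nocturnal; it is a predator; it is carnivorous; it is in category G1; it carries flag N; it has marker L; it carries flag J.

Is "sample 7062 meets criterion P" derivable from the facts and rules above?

No

Forward chaining from the given facts derives: has attribute Z, has attribute U, has attribute S, lays eggs, has marker Q, meets criterion G, is in state M, has gills, meets criterion Y, meets criterion A, has feathers, has marker W, is migratory, is an invertebrate, is in state T.
No rule has "it meets criterion P" as its conclusion, and it is not among the given facts.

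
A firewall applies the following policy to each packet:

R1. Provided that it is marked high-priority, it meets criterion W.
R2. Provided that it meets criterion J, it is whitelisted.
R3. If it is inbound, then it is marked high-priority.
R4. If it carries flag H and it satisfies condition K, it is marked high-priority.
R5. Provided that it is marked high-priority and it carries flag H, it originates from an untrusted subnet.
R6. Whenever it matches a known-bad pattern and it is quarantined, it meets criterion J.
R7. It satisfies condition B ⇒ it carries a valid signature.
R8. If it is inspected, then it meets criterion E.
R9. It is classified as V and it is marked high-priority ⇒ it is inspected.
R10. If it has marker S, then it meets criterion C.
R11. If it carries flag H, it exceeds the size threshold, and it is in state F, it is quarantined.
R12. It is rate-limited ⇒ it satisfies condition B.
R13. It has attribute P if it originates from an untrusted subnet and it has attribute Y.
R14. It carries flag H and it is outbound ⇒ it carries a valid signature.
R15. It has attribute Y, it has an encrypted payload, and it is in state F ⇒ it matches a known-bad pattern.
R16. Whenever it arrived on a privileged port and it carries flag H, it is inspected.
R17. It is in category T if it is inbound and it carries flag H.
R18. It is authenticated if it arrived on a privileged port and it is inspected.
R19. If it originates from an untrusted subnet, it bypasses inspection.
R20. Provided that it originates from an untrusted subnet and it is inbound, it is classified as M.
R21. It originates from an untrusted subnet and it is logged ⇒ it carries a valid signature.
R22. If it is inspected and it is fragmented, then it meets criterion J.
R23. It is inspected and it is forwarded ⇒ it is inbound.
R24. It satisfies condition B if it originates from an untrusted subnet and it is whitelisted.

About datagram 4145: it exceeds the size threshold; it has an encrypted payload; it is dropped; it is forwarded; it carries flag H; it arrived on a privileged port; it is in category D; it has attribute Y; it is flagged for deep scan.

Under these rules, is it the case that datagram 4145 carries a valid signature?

No

Forward chaining from the given facts derives: is inspected, is authenticated, is inbound, is marked high-priority, originates from an untrusted subnet, meets criterion E, has attribute P, is in category T, bypasses inspection, is classified as M, meets criterion W.
Rules concluding "it carries a valid signature": R7 needs "it satisfies condition B"; R14 needs "it is outbound"; R21 needs "it is logged" — none of these are established.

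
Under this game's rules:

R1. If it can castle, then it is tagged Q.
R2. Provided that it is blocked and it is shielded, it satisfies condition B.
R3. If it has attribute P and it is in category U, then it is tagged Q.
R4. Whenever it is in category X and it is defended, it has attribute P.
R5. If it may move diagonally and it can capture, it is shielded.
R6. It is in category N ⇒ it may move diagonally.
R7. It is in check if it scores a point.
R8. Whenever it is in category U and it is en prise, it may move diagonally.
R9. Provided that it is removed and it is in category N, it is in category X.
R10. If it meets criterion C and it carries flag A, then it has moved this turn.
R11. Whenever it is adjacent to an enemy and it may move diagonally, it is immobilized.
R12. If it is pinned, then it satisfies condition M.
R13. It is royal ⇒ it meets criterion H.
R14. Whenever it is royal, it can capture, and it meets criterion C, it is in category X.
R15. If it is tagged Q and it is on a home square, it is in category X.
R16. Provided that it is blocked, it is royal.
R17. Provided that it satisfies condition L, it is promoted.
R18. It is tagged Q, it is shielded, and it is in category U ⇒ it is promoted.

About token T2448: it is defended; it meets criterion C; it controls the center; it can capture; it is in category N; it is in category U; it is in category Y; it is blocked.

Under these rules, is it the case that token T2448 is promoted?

Yes

By R6 (it is in category N): it may move diagonally.
By R16 (it is blocked): it is royal.
By R5 (it may move diagonally, it can capture): it is shielded.
By R14 (it is royal, it can capture, it meets criterion C): it is in category X.
By R4 (it is in category X, it is defended): it has attribute P.
By R3 (it has attribute P, it is in category U): it is tagged Q.
By R18 (it is tagged Q, it is shielded, it is in category U): it is promoted.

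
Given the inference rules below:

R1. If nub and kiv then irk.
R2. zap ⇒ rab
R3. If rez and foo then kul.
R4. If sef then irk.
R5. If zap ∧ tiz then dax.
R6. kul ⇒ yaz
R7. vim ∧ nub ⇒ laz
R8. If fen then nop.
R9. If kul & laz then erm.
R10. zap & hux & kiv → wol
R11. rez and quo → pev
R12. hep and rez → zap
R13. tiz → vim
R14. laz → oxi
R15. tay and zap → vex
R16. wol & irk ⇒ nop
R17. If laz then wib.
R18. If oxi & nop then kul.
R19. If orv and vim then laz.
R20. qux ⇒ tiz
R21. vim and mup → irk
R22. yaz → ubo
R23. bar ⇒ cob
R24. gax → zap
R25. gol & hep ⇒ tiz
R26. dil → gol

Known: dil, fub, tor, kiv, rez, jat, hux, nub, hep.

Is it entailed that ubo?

irk  (by R1: nub, kiv)
zap  (by R12: hep, rez)
gol  (by R26: dil)
wol  (by R10: zap, hux, kiv)
nop  (by R16: wol, irk)
tiz  (by R25: gol, hep)
vim  (by R13: tiz)
laz  (by R7: vim, nub)
oxi  (by R14: laz)
kul  (by R18: oxi, nop)
yaz  (by R6: kul)
ubo  (by R22: yaz)

Yes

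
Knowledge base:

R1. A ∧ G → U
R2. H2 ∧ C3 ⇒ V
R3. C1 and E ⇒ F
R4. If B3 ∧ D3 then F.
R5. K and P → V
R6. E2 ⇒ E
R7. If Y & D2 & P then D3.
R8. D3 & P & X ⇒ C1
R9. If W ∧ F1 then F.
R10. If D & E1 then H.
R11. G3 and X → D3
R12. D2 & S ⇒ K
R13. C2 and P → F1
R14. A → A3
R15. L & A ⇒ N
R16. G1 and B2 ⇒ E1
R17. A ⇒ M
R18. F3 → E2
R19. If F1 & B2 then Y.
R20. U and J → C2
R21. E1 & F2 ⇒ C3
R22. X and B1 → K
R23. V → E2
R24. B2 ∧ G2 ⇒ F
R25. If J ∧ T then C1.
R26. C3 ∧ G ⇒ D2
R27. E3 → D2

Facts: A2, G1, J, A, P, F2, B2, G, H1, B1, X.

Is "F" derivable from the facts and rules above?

Yes

U  (by R1: A, G)
E1  (by R16: G1, B2)
C2  (by R20: U, J)
C3  (by R21: E1, F2)
K  (by R22: X, B1)
D2  (by R26: C3, G)
V  (by R5: K, P)
F1  (by R13: C2, P)
Y  (by R19: F1, B2)
E2  (by R23: V)
E  (by R6: E2)
D3  (by R7: Y, D2, P)
C1  (by R8: D3, P, X)
F  (by R3: C1, E)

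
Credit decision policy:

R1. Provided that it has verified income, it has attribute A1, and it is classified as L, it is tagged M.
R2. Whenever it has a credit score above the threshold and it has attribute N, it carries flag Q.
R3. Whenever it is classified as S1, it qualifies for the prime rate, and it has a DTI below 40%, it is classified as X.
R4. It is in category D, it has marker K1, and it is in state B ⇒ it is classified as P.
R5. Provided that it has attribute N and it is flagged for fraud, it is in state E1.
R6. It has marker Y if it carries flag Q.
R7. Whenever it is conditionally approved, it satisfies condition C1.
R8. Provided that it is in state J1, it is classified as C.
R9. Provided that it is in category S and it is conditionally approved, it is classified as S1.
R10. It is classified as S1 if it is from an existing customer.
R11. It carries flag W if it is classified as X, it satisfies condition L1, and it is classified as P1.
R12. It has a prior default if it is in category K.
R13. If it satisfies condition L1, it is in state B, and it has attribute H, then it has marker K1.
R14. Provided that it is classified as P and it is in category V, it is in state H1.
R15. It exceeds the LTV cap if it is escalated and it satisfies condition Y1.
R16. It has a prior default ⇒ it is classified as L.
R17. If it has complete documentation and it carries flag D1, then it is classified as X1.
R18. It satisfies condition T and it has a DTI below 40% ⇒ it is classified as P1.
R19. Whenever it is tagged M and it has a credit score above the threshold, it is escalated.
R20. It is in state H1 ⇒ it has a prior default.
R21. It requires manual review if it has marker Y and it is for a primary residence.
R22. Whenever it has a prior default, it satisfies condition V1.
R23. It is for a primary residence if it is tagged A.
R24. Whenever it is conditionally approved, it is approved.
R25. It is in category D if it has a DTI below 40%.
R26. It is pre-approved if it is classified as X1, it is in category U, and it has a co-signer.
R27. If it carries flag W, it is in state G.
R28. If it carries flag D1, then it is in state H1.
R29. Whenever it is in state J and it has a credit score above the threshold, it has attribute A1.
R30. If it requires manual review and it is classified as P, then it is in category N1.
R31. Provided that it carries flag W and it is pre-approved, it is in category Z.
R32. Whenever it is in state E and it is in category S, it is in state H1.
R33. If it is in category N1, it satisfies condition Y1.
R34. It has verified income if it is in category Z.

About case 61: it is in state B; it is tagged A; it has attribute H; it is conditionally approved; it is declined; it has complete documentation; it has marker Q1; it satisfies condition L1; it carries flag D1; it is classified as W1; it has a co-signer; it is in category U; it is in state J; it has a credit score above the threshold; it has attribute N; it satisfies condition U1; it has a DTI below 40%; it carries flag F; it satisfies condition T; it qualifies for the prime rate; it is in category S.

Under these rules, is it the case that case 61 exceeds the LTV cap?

By R2 (it has a credit score above the threshold, it has attribute N): it carries flag Q.
By R6 (it carries flag Q): it has marker Y.
By R9 (it is in category S, it is conditionally approved): it is classified as S1.
By R13 (it satisfies condition L1, it is in state B, it has attribute H): it has marker K1.
By R17 (it has complete documentation, it carries flag D1): it is classified as X1.
By R18 (it satisfies condition T, it has a DTI below 40%): it is classified as P1.
By R23 (it is tagged A): it is for a primary residence.
By R25 (it has a DTI below 40%): it is in category D.
By R26 (it is classified as X1, it is in category U, it has a co-signer): it is pre-approved.
By R28 (it carries flag D1): it is in state H1.
By R29 (it is in state J, it has a credit score above the threshold): it has attribute A1.
By R3 (it is classified as S1, it qualifies for the prime rate, it has a DTI below 40%): it is classified as X.
By R4 (it is in category D, it has marker K1, it is in state B): it is classified as P.
By R11 (it is classified as X, it satisfies condition L1, it is classified as P1): it carries flag W.
By R20 (it is in state H1): it has a prior default.
By R21 (it has marker Y, it is for a primary residence): it requires manual review.
By R30 (it requires manual review, it is classified as P): it is in category N1.
By R31 (it carries flag W, it is pre-approved): it is in category Z.
By R33 (it is in category N1): it satisfies condition Y1.
By R34 (it is in category Z): it has verified income.
By R16 (it has a prior default): it is classified as L.
By R1 (it has verified income, it has attribute A1, it is classified as L): it is tagged M.
By R19 (it is tagged M, it has a credit score above the threshold): it is escalated.
By R15 (it is escalated, it satisfies condition Y1): it exceeds the LTV cap.

Yes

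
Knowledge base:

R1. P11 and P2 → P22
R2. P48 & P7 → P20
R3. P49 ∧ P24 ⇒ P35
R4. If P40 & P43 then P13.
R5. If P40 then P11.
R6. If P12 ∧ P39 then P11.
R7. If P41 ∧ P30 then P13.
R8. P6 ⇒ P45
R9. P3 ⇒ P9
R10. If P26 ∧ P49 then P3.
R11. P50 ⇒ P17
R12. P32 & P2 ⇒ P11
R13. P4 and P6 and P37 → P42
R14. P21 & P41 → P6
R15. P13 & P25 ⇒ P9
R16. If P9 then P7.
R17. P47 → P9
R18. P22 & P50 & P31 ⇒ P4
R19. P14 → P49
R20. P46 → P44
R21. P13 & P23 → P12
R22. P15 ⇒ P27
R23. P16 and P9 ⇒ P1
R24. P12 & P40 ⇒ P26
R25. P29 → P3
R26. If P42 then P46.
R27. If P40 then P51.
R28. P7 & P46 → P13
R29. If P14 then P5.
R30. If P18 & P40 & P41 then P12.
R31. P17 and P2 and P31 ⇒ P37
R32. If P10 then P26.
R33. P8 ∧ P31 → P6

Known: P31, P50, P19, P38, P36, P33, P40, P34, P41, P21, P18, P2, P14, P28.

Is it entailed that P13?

P11  (by R5: P40)
P17  (by R11: P50)
P6  (by R14: P21, P41)
P49  (by R19: P14)
P12  (by R30: P18, P40, P41)
P37  (by R31: P17, P2, P31)
P22  (by R1: P11, P2)
P4  (by R18: P22, P50, P31)
P26  (by R24: P12, P40)
P3  (by R10: P26, P49)
P42  (by R13: P4, P6, P37)
P46  (by R26: P42)
P9  (by R9: P3)
P7  (by R16: P9)
P13  (by R28: P7, P46)

Yes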